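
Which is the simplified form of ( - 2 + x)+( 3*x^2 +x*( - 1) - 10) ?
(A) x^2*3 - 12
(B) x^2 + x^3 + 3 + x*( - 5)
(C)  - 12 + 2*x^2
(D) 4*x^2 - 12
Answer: A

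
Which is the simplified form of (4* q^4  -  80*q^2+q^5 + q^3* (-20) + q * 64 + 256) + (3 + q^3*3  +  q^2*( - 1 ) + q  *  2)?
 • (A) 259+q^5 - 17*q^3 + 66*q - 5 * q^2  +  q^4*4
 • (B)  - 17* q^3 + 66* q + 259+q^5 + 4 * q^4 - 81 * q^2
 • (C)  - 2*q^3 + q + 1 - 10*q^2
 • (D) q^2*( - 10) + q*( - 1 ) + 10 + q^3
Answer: B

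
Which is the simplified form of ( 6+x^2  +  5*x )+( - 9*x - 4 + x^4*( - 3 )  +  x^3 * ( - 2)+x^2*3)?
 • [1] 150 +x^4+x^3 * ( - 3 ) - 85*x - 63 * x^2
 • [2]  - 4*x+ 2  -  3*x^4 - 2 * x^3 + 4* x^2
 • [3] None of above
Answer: 2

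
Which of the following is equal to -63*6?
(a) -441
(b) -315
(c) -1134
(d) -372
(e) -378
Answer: e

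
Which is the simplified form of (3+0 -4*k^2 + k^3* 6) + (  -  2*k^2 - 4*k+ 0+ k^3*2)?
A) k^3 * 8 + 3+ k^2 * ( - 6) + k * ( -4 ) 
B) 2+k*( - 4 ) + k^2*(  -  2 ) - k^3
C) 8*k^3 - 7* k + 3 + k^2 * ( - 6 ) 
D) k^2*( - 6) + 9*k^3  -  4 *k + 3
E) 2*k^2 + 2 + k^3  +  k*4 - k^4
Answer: A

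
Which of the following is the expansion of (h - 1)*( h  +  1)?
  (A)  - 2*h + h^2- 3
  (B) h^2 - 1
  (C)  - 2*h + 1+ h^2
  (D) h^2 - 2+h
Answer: B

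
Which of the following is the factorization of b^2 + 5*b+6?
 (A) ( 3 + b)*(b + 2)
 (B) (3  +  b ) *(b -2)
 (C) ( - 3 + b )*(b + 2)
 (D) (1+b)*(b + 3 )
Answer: A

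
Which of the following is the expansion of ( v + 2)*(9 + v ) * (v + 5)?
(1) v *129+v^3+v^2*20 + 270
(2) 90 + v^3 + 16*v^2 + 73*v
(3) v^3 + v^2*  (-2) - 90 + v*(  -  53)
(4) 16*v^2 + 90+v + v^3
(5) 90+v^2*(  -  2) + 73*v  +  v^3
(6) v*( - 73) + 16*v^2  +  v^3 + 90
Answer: 2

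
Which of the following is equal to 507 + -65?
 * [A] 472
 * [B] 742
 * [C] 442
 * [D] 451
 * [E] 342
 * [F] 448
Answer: C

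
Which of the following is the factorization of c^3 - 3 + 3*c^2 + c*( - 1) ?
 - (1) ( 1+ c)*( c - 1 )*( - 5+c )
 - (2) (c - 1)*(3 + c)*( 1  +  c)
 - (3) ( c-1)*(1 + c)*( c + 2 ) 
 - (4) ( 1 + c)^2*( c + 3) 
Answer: 2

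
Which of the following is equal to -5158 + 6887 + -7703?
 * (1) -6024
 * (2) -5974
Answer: 2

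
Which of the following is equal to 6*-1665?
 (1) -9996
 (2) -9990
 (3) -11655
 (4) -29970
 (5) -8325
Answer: 2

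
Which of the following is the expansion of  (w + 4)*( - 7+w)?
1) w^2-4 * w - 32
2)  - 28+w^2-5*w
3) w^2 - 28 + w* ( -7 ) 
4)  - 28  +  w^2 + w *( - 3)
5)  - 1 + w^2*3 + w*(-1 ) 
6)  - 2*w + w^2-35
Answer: 4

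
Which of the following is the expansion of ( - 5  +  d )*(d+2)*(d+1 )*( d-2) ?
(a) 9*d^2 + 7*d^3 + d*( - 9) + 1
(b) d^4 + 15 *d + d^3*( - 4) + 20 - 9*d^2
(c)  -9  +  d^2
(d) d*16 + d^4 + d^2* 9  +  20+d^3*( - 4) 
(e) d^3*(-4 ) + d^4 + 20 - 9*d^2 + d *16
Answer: e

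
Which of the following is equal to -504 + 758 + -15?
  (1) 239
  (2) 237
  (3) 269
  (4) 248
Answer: 1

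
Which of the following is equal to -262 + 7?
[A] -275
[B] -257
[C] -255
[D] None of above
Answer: C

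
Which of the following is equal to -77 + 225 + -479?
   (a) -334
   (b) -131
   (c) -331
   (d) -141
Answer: c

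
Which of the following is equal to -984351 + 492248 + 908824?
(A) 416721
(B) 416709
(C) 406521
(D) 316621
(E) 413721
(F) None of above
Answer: A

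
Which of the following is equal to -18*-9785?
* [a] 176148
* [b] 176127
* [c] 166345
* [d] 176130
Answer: d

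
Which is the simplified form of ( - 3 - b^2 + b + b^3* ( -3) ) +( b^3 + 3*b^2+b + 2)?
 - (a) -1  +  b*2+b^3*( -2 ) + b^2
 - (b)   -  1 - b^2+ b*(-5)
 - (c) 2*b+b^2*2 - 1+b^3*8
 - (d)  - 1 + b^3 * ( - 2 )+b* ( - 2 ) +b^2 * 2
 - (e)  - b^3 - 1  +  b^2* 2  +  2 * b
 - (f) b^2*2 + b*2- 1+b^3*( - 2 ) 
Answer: f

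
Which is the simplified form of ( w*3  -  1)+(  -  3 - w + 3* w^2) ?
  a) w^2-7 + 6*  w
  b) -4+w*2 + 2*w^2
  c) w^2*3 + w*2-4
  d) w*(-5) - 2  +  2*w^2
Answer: c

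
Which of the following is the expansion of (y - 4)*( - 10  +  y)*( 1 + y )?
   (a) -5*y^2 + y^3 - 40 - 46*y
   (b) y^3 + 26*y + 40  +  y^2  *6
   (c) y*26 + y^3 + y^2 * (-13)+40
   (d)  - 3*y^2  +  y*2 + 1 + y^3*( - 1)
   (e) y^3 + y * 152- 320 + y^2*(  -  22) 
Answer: c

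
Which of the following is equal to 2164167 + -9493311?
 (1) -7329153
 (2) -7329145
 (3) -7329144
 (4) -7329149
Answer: 3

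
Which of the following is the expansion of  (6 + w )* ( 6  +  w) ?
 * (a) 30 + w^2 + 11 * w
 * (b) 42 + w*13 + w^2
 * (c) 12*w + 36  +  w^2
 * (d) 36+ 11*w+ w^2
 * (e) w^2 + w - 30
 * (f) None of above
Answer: c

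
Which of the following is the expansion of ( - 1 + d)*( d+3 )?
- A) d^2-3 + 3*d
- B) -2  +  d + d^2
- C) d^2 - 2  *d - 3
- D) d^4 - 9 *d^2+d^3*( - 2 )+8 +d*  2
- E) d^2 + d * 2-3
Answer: E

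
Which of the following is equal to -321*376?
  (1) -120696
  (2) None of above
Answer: 1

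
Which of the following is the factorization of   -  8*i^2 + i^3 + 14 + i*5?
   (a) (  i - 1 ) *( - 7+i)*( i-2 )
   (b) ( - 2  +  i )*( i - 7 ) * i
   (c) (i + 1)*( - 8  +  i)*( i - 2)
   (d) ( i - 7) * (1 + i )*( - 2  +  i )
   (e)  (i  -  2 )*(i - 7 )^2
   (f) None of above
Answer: d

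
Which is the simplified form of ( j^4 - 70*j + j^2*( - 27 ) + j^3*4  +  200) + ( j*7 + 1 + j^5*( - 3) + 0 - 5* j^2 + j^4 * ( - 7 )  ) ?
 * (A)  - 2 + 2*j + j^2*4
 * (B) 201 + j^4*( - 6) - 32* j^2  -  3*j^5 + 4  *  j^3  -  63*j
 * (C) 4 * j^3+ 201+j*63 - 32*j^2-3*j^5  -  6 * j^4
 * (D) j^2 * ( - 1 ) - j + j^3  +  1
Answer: B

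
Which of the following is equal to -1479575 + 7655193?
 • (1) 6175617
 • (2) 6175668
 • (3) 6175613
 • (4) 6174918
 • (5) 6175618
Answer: 5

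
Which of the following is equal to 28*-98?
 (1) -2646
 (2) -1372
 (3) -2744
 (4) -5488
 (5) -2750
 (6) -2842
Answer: 3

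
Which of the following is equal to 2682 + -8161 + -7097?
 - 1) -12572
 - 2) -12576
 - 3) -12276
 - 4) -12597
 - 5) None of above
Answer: 2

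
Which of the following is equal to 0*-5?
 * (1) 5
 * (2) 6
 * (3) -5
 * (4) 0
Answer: 4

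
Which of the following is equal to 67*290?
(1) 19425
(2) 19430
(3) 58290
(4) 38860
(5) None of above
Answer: 2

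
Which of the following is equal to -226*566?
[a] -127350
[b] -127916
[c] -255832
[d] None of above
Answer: b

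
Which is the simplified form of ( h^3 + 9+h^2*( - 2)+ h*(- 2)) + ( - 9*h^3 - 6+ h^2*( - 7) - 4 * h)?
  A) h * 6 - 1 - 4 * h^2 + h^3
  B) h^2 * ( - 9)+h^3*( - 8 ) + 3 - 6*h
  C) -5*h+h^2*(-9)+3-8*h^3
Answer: B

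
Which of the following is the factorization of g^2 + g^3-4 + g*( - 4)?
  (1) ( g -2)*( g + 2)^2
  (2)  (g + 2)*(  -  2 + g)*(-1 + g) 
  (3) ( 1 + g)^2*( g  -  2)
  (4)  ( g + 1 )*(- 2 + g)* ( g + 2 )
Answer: 4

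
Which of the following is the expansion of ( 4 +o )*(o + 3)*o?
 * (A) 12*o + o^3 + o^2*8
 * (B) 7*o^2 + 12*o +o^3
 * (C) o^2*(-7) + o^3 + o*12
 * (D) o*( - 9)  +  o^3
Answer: B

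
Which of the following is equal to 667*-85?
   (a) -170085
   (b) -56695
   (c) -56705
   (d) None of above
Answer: b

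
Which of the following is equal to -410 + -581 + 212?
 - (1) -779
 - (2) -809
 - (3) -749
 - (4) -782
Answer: 1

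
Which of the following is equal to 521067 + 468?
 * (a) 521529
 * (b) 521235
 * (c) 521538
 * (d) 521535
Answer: d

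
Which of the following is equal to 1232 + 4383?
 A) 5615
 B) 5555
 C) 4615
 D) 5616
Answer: A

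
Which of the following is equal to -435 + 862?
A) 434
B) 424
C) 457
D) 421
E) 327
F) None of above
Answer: F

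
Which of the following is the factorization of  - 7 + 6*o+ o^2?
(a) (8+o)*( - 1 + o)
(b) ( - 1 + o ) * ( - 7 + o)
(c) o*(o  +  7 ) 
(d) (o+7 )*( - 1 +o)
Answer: d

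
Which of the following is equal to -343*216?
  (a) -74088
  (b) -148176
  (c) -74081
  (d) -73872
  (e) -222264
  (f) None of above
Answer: a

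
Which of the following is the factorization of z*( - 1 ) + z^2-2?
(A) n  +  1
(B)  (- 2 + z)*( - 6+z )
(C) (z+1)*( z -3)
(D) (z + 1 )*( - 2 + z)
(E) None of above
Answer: D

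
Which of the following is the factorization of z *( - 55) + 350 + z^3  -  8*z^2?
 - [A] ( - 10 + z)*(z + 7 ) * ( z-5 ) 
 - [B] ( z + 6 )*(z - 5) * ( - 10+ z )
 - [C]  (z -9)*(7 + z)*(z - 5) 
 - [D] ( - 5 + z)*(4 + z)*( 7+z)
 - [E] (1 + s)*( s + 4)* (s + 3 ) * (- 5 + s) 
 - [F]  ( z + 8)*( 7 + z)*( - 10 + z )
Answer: A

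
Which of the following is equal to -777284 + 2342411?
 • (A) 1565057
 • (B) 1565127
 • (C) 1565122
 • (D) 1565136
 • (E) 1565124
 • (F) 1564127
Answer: B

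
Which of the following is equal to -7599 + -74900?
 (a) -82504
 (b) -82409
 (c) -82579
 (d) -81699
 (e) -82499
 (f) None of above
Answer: e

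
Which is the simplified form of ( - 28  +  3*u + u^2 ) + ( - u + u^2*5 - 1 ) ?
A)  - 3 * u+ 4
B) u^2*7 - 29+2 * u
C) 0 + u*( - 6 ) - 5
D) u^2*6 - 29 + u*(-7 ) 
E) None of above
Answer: E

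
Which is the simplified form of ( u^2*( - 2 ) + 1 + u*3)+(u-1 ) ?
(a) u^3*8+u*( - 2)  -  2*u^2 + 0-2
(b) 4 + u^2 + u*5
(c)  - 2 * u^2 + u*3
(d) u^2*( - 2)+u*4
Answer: d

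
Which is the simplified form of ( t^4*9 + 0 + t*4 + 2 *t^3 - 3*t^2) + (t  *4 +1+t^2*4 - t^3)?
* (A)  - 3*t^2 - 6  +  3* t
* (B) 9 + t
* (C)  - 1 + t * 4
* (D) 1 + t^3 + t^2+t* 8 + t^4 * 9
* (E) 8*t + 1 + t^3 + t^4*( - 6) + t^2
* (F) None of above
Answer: D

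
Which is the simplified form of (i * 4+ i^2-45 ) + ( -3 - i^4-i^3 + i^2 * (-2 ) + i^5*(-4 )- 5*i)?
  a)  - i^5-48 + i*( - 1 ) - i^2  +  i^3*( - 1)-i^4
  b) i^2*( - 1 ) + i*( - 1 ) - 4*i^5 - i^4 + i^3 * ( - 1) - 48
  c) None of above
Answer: b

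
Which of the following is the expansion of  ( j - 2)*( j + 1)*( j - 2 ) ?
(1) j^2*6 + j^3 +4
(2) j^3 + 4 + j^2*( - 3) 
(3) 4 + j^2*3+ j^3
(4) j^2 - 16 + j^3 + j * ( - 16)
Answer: 2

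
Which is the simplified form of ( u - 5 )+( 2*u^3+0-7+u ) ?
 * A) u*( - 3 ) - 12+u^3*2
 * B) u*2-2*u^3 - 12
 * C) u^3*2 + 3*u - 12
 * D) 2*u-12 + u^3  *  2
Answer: D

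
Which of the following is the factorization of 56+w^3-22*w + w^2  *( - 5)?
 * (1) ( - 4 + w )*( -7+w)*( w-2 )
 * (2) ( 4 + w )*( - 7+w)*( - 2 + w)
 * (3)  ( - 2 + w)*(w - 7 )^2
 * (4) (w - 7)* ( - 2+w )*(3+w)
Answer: 2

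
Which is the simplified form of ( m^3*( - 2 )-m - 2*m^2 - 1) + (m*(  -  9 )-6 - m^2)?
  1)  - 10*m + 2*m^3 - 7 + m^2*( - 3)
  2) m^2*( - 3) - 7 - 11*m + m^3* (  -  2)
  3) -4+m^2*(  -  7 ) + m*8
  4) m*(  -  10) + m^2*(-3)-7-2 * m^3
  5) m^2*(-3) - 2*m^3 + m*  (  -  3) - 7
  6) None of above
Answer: 4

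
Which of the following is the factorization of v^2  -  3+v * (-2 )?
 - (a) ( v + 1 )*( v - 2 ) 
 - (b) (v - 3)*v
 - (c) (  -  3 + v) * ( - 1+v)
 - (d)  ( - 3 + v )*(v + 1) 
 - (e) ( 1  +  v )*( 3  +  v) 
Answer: d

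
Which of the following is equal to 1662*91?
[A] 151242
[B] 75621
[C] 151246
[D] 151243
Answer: A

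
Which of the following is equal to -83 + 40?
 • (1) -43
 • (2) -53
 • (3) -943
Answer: 1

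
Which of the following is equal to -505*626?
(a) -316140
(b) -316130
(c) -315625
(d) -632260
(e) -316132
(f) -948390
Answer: b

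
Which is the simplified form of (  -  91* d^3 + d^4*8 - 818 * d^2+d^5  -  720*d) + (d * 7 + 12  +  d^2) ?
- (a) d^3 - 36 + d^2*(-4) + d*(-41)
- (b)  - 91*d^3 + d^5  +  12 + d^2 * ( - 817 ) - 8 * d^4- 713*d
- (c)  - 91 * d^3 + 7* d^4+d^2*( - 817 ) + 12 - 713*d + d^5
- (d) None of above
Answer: d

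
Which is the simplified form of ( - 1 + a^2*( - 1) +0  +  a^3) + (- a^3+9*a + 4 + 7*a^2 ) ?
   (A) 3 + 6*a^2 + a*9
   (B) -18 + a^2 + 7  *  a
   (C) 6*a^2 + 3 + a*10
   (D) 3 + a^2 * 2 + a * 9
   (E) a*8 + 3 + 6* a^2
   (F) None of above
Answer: A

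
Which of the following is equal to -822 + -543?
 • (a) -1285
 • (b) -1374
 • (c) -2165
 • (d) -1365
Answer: d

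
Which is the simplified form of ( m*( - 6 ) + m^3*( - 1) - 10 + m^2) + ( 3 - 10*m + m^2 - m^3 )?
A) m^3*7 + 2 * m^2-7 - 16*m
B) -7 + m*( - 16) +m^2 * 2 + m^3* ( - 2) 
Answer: B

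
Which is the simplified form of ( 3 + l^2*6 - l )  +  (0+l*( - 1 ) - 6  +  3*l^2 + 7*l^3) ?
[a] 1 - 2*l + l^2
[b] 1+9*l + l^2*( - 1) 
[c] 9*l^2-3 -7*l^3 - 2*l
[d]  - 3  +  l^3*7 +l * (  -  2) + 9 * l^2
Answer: d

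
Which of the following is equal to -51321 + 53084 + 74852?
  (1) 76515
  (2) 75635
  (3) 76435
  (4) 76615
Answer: 4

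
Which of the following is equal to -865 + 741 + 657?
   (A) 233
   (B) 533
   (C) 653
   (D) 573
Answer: B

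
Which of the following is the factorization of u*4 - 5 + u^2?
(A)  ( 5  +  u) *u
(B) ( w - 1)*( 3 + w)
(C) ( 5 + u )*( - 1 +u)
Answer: C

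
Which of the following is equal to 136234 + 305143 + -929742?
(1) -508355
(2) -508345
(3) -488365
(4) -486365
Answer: 3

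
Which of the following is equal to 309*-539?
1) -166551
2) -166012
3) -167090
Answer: 1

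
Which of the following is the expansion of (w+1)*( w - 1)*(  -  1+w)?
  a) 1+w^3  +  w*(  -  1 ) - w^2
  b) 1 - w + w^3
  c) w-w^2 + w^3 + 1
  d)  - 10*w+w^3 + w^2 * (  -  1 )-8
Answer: a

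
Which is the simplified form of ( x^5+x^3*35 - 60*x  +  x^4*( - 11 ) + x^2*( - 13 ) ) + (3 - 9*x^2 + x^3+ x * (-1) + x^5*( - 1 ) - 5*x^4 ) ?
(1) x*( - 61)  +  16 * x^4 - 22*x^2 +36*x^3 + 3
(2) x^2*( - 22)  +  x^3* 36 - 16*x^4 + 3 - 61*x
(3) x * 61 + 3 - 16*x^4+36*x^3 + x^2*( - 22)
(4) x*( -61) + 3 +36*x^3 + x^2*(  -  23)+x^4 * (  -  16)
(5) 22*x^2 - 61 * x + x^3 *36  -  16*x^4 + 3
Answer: 2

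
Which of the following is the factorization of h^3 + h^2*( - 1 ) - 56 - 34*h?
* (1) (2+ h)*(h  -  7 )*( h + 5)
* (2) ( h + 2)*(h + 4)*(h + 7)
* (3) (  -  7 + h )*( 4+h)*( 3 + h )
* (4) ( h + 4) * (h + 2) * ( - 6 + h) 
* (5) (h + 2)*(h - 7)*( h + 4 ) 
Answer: 5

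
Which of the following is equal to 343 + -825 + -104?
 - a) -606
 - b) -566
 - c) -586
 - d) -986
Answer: c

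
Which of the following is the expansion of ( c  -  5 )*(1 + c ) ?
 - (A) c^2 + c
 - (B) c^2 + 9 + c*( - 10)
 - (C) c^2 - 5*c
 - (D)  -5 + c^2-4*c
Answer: D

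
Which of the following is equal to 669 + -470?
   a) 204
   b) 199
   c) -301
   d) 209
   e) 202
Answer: b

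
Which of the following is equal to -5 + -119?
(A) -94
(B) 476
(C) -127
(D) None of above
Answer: D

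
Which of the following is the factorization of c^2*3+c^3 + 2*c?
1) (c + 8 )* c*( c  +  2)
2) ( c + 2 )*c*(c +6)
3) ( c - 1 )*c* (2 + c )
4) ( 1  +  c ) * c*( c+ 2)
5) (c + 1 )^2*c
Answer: 4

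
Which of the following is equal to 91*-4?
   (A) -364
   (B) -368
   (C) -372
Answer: A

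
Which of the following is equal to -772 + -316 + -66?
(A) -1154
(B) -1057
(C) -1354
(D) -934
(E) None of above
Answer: A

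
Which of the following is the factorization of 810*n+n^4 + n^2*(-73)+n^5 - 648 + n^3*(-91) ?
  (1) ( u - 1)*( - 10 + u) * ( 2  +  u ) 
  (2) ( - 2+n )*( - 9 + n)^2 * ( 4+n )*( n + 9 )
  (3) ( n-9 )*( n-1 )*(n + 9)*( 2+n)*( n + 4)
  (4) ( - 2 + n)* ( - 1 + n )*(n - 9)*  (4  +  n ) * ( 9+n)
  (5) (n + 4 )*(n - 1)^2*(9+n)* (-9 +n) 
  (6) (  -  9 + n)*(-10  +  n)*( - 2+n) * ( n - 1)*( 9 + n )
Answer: 4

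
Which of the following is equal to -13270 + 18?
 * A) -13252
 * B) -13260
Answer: A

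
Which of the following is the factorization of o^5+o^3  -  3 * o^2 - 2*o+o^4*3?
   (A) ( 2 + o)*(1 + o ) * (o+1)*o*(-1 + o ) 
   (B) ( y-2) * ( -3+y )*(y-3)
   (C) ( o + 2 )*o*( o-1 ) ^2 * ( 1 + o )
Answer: A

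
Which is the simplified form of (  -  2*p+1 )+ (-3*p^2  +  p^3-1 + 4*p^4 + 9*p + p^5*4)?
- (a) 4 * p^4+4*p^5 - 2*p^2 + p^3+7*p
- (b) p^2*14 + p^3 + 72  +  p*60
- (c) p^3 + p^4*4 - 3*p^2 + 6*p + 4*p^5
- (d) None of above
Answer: d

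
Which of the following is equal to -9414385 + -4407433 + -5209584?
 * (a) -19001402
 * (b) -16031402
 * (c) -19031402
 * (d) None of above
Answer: c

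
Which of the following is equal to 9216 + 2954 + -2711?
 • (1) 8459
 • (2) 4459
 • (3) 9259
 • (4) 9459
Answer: 4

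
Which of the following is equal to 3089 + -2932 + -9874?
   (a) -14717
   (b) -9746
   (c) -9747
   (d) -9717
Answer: d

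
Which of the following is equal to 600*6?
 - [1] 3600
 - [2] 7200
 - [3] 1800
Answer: 1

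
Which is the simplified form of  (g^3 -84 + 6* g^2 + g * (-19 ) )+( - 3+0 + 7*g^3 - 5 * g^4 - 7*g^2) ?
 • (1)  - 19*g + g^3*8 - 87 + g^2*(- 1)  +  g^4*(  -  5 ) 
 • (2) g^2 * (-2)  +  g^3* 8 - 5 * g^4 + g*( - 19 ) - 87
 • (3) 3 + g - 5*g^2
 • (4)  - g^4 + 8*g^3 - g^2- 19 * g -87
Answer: 1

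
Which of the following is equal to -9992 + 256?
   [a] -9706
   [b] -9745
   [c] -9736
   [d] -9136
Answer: c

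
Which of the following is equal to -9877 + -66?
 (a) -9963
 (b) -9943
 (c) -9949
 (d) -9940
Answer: b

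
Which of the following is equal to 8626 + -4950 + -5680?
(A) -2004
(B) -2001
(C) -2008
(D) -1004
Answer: A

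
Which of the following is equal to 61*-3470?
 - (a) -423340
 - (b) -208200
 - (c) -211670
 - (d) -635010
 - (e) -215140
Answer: c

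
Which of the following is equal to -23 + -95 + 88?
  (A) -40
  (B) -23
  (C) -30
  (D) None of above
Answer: C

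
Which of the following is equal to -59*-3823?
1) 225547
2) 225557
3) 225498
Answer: 2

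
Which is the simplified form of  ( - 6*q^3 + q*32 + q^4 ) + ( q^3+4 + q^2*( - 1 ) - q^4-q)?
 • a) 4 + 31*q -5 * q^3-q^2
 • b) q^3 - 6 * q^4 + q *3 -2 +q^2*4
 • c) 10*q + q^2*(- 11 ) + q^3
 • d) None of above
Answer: a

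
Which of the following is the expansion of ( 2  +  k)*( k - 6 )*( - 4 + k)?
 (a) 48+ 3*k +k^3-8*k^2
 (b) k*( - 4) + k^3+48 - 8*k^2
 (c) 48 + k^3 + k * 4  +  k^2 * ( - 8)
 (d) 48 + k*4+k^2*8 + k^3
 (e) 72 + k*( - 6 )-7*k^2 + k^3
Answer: c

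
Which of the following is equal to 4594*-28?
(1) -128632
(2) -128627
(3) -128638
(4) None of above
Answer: 1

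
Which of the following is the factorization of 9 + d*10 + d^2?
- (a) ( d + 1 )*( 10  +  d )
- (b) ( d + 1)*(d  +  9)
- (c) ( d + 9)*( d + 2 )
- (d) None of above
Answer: b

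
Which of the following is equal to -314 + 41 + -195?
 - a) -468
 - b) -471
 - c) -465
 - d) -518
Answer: a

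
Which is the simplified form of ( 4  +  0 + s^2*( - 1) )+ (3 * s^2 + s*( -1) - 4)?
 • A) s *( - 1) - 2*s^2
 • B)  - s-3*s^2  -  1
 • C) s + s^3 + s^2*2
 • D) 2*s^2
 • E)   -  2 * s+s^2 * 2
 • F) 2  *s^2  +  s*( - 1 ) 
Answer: F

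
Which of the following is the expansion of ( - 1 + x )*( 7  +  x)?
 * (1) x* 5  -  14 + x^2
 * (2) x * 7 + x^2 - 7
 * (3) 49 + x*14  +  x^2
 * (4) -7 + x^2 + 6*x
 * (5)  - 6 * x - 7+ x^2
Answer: 4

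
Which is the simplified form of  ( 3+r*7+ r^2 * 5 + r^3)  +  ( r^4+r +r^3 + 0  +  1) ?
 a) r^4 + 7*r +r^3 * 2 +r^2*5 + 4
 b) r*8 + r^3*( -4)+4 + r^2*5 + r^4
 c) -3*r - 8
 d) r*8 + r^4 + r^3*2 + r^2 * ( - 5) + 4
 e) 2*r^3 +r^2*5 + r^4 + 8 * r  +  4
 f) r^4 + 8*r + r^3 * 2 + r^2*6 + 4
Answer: e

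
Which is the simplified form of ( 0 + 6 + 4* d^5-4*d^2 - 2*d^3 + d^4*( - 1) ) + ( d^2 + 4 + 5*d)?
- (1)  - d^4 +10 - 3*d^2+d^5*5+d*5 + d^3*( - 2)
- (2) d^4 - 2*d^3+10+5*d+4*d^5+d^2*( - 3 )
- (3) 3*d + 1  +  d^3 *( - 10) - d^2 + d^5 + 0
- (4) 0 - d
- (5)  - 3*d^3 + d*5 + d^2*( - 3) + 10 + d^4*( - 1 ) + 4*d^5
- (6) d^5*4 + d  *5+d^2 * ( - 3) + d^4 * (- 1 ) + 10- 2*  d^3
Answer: 6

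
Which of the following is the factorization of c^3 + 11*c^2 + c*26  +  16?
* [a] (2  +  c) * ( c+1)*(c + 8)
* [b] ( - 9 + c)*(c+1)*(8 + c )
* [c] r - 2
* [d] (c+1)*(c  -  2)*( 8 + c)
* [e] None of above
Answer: a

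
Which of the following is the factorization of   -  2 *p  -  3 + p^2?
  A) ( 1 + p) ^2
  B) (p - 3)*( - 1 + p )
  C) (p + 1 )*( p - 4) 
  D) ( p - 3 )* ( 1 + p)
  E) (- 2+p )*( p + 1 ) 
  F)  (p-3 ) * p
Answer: D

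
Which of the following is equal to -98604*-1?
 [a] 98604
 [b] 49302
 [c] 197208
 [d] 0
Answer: a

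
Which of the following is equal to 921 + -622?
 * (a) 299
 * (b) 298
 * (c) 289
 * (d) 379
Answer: a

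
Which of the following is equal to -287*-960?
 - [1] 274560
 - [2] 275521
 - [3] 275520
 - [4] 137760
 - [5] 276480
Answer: 3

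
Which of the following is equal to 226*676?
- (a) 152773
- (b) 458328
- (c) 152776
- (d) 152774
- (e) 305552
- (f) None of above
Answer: c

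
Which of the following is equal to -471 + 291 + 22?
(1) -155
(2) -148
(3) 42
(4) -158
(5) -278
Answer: 4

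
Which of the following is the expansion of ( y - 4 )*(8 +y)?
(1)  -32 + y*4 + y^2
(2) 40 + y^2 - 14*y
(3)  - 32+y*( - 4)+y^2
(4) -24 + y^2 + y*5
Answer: 1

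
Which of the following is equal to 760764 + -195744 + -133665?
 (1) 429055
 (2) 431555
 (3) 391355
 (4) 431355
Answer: 4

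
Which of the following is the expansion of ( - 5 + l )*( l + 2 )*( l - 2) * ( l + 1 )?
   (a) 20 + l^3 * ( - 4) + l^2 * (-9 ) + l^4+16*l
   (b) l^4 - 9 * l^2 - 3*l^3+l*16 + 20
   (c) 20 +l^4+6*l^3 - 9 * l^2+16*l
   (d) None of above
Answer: a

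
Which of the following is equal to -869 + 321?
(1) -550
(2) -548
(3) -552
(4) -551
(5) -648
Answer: 2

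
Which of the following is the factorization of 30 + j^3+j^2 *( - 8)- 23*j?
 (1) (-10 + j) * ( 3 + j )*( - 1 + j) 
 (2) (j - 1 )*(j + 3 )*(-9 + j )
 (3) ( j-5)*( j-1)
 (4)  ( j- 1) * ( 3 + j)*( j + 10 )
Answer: 1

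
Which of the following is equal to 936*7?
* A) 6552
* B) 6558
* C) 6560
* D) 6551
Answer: A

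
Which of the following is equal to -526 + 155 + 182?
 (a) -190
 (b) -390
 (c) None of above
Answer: c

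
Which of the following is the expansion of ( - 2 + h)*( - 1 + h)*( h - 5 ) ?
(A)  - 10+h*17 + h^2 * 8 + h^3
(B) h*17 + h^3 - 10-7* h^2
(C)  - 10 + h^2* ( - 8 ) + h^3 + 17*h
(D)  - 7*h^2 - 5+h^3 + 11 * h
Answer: C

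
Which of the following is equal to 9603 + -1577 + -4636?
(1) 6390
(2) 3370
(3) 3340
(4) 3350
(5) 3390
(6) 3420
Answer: 5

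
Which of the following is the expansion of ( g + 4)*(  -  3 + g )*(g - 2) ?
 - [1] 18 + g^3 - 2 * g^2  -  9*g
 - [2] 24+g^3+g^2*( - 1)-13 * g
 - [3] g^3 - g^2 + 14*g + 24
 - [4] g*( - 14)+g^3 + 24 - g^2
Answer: 4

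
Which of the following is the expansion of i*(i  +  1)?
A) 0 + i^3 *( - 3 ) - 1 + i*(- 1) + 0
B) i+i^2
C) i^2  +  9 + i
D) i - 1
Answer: B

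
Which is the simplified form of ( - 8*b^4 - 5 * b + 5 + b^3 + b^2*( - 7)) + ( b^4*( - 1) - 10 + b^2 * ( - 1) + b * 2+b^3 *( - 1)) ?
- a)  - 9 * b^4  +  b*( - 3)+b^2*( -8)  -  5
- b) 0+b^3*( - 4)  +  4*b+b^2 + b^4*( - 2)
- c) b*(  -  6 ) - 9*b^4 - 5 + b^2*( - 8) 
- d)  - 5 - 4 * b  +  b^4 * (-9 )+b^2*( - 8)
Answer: a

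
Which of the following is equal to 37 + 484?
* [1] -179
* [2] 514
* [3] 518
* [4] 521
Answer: 4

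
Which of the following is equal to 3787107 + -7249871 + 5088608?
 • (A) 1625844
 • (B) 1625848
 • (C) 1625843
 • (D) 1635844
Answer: A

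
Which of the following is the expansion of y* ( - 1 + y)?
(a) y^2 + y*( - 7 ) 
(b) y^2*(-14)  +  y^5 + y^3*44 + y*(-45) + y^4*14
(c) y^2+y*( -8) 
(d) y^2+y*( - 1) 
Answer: d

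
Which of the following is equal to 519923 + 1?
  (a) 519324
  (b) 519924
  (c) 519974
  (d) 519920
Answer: b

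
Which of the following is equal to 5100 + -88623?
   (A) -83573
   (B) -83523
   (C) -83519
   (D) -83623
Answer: B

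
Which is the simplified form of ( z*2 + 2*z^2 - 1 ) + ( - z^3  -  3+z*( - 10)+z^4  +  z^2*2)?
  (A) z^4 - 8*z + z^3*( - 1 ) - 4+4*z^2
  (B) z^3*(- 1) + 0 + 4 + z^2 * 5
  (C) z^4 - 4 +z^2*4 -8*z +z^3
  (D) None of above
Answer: A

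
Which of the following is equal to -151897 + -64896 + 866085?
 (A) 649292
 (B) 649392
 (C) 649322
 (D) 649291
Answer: A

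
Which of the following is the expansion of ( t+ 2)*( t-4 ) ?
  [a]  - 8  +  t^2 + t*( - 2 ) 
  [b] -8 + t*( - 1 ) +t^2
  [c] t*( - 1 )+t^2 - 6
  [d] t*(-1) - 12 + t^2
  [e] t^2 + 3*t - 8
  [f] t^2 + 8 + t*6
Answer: a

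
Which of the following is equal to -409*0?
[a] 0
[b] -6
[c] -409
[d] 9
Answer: a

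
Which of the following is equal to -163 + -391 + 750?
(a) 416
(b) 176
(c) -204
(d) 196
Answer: d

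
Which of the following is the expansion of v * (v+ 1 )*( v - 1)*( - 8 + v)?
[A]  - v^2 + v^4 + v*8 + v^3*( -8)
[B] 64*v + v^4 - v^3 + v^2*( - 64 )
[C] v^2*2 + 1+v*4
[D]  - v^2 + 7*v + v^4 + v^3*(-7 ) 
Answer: A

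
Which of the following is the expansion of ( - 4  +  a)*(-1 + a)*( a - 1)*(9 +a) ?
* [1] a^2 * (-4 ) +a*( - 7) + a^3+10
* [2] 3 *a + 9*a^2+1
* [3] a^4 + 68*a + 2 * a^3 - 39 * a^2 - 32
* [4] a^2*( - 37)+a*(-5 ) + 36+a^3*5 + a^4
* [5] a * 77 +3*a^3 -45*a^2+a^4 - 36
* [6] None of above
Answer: 5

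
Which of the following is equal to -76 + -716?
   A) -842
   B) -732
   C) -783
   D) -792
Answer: D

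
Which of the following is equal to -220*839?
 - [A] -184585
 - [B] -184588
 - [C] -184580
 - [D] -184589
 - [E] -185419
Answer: C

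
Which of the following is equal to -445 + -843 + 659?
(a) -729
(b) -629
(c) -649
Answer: b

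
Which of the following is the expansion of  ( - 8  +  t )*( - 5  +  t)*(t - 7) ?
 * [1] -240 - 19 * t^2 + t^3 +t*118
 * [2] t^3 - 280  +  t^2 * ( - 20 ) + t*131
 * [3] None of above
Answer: 2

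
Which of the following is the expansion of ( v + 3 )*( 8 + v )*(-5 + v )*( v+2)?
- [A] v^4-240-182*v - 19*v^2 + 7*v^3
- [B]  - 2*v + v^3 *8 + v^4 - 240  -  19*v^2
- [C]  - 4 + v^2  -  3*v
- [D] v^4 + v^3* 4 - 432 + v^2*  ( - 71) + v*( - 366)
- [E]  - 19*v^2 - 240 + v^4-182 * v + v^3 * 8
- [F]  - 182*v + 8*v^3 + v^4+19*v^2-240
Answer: E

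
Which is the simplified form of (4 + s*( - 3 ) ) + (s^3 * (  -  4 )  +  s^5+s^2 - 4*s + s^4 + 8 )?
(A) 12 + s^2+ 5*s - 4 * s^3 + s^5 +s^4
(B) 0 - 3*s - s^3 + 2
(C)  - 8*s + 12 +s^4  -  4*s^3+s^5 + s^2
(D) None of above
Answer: D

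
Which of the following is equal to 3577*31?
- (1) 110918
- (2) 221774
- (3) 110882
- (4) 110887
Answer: 4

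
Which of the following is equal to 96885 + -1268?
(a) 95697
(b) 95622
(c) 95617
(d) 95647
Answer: c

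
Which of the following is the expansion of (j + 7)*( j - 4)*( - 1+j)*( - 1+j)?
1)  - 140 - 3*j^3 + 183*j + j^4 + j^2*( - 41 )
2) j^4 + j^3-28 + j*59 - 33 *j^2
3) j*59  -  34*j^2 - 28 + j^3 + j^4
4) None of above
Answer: 2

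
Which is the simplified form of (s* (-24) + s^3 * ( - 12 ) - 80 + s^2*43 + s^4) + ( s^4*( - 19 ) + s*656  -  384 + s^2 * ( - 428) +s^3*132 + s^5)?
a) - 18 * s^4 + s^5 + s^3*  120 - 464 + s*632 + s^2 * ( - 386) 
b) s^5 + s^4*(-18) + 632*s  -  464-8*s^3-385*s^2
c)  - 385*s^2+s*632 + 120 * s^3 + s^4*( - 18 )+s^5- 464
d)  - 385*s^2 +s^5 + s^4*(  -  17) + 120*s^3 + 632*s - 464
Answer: c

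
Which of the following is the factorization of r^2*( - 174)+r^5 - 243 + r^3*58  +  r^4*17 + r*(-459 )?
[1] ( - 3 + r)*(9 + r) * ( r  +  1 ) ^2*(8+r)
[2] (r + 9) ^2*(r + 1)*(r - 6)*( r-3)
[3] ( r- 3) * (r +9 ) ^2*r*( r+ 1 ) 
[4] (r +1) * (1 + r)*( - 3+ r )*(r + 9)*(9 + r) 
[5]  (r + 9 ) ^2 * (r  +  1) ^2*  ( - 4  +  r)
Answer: 4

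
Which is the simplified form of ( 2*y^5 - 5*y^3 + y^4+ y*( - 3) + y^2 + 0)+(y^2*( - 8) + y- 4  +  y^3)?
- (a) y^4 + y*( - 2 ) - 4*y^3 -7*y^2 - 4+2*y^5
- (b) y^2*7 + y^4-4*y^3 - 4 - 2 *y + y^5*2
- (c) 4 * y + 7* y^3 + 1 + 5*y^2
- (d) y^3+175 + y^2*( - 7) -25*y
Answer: a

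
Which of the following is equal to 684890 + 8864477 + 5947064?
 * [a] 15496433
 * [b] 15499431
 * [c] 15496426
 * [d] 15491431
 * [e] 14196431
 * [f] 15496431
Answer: f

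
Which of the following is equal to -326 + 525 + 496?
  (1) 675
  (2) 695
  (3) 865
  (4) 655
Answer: 2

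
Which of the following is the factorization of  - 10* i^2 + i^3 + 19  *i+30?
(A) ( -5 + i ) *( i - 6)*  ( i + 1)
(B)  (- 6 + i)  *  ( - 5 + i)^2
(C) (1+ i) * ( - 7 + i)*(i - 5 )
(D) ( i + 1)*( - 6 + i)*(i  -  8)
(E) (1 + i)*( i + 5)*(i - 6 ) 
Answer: A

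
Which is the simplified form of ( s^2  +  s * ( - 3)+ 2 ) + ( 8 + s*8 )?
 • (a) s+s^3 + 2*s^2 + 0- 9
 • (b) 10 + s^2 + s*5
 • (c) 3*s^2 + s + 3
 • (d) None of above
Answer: b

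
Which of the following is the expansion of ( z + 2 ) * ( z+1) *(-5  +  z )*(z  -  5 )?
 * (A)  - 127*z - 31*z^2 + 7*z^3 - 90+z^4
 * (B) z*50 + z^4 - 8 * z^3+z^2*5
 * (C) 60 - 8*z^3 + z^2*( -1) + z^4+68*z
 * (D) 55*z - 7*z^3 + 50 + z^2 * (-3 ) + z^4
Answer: D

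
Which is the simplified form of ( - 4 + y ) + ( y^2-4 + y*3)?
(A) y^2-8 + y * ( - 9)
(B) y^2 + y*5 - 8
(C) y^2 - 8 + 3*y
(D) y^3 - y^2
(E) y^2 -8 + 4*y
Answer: E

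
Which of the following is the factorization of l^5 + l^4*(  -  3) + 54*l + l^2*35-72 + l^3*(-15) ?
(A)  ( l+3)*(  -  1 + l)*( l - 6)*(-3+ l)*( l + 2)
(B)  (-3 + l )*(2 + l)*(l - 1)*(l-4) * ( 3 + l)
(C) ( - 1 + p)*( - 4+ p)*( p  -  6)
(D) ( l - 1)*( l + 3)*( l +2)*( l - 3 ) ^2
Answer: B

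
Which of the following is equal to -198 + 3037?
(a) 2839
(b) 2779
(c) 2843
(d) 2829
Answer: a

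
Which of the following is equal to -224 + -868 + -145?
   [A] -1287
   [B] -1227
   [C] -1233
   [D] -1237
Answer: D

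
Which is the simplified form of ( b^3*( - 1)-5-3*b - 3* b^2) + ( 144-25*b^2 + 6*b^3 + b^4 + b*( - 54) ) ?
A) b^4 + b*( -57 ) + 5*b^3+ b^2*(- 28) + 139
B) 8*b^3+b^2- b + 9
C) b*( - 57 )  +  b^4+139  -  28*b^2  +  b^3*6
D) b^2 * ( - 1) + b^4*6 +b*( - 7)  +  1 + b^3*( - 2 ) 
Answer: A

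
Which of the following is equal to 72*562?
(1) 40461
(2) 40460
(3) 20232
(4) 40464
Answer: 4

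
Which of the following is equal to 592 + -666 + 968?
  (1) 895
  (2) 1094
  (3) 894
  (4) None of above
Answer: 3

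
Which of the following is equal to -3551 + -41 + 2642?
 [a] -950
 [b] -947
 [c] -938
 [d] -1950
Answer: a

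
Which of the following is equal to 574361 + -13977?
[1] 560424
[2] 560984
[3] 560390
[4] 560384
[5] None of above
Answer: 4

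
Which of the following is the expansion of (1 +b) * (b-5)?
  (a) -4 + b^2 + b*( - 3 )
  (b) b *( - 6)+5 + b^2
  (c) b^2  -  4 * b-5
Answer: c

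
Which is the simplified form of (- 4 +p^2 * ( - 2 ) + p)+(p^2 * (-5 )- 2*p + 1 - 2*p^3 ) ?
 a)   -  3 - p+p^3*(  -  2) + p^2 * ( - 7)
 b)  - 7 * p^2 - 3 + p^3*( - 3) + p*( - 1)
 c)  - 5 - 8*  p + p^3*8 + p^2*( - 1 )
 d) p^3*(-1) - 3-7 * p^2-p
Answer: a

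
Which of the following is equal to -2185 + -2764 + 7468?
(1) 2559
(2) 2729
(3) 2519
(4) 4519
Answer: 3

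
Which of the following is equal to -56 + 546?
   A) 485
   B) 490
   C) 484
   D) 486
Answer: B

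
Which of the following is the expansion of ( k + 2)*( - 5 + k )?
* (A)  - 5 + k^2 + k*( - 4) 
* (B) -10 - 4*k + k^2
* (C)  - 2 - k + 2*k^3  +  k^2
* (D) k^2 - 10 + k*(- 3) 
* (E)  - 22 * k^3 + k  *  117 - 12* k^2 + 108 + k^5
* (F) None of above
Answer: D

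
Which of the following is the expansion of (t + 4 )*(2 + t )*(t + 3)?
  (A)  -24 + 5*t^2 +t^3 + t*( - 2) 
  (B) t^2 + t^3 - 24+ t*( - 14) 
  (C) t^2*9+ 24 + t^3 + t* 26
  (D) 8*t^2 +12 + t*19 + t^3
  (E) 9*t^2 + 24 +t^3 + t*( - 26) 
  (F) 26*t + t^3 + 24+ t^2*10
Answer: C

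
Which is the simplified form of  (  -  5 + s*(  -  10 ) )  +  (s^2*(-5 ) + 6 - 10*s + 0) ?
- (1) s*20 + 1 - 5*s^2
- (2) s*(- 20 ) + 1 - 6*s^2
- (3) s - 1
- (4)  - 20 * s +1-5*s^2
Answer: 4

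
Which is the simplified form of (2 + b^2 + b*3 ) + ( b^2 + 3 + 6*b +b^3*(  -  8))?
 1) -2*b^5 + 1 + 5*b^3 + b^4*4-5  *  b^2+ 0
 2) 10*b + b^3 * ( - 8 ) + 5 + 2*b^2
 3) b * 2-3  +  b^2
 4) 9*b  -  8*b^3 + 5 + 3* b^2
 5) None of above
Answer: 5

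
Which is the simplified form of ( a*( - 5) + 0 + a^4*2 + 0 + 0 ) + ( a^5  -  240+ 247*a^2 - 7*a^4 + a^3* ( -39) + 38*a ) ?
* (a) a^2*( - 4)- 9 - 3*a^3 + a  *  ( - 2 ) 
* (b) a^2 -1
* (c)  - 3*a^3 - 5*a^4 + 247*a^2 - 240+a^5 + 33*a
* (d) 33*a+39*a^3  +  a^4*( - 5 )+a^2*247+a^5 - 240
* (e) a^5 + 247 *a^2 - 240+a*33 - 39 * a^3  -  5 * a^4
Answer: e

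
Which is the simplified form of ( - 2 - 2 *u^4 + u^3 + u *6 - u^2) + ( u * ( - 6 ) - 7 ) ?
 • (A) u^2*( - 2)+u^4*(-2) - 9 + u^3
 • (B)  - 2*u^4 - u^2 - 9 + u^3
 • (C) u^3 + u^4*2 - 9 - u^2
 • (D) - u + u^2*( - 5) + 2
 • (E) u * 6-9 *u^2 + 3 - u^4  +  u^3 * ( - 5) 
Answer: B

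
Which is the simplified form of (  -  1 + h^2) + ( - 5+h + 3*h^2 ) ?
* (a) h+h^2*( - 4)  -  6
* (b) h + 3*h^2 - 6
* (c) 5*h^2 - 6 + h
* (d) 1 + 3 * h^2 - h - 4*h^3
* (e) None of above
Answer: e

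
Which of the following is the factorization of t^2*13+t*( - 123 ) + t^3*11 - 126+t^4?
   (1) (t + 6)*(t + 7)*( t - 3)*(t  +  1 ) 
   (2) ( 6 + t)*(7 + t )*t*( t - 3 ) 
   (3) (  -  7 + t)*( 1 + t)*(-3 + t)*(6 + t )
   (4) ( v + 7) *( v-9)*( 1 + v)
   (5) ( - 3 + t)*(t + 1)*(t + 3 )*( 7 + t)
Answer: 1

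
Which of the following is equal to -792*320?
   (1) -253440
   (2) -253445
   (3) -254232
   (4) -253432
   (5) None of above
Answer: 1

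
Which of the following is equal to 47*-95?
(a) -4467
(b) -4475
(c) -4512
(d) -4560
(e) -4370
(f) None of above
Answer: f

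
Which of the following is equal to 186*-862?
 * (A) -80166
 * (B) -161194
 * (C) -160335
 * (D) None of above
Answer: D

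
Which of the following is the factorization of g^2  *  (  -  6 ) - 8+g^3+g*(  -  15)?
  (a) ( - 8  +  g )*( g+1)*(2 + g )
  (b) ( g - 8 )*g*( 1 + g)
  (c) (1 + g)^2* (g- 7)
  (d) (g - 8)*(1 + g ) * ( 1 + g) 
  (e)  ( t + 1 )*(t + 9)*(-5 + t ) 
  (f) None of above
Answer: d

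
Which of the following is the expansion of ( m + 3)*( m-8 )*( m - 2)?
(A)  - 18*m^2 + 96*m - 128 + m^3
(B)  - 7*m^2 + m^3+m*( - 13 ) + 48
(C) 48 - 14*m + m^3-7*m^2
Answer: C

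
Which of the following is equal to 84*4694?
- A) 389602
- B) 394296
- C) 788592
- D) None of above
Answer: B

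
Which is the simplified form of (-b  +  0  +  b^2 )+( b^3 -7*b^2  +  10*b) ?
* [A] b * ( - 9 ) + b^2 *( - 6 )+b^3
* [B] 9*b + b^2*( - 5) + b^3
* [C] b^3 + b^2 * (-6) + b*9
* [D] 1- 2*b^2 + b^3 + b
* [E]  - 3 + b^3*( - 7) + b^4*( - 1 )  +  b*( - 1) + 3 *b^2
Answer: C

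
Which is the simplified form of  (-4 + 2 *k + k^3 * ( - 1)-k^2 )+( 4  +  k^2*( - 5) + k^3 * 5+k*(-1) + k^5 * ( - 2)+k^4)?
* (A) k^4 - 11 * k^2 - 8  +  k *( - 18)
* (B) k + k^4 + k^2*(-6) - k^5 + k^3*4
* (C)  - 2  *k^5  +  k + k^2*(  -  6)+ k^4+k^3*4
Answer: C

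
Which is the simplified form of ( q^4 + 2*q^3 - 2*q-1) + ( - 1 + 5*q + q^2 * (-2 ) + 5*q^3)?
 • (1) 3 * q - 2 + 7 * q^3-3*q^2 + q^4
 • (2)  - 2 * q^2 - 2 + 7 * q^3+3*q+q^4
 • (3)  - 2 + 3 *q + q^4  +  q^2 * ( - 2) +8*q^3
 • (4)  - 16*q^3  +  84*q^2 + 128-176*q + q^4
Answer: 2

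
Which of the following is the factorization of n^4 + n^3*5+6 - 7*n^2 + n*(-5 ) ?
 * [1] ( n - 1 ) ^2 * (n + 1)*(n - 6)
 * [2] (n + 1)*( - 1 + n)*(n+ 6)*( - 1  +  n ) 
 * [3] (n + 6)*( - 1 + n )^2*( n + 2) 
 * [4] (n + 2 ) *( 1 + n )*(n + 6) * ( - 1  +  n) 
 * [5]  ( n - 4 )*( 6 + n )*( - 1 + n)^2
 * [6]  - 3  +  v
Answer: 2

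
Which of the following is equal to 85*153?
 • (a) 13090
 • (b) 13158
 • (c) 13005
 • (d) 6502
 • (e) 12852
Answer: c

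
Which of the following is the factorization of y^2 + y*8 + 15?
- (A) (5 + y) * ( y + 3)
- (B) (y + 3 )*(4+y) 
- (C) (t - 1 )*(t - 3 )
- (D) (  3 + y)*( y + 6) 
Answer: A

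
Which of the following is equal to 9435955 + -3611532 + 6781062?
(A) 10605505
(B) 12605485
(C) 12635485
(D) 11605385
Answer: B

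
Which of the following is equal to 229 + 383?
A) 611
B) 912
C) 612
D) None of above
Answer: C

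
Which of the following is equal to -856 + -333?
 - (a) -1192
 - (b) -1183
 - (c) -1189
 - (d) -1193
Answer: c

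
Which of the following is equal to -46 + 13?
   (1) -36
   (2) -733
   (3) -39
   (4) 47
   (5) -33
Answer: 5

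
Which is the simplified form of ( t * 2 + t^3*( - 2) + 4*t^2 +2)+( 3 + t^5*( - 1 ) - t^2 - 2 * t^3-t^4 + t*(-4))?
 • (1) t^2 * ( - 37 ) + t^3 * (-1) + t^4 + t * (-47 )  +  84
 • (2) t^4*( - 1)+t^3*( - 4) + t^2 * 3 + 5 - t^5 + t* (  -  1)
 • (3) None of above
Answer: 3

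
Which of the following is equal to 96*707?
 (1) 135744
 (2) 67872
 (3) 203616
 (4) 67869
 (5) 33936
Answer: 2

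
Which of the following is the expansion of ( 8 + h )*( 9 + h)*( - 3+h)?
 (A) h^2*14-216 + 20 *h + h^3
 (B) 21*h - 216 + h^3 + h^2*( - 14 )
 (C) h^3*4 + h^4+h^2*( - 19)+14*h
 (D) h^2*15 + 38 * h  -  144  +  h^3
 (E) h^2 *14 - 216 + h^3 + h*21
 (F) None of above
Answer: E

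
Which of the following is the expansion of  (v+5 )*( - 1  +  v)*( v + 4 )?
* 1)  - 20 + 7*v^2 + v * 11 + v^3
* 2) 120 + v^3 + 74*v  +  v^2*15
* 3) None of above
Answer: 3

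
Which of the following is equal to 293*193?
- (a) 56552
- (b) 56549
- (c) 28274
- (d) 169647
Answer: b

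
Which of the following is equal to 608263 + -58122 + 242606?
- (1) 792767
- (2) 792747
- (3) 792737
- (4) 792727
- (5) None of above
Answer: 2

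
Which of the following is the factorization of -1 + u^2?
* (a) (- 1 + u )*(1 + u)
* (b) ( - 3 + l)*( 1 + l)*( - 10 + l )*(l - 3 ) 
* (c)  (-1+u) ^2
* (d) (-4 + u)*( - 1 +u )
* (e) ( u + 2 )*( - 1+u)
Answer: a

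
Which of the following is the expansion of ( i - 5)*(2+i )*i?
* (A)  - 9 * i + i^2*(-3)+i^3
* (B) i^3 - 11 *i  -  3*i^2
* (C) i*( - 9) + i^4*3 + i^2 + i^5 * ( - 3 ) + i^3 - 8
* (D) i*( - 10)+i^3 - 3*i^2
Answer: D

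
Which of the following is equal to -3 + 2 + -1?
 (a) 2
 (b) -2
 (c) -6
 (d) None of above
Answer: b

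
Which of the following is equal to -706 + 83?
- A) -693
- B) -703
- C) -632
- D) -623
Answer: D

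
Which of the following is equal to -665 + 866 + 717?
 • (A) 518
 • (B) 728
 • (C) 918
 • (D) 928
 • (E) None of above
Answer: C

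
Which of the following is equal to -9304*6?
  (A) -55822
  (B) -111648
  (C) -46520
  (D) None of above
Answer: D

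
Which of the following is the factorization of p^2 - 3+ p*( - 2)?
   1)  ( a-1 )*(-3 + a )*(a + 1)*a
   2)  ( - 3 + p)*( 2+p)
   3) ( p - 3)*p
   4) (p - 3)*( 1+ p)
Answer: 4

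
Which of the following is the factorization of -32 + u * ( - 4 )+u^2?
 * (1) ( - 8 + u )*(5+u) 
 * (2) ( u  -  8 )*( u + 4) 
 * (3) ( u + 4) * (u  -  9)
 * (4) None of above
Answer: 2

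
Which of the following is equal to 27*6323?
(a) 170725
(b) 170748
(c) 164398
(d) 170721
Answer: d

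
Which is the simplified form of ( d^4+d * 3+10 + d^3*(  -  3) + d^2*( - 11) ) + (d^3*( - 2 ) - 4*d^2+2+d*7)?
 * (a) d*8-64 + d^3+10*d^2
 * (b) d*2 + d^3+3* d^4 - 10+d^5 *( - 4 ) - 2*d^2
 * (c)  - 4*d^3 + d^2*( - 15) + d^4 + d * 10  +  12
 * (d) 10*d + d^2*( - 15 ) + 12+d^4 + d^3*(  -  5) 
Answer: d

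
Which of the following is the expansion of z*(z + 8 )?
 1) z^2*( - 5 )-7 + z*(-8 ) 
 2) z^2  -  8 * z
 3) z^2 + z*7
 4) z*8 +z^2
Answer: 4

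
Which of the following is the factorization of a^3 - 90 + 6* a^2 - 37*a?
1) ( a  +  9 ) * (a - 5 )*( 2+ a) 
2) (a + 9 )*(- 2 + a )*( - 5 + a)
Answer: 1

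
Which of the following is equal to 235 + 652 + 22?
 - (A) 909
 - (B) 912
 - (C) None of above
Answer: A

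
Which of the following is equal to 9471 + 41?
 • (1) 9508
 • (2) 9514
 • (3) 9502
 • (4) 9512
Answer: 4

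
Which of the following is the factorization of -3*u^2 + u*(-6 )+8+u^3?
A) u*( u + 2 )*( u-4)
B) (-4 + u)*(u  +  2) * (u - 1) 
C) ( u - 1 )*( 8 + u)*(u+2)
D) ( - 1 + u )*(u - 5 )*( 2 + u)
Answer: B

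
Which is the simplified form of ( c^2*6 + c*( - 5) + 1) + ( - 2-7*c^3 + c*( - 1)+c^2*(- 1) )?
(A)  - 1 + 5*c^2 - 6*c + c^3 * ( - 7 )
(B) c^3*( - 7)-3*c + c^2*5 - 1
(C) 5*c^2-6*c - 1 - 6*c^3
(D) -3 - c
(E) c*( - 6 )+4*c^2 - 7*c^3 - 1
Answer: A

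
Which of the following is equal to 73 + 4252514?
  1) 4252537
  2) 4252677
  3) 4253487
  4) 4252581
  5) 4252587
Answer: 5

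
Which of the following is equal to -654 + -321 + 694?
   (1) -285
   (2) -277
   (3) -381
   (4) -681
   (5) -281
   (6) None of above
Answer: 5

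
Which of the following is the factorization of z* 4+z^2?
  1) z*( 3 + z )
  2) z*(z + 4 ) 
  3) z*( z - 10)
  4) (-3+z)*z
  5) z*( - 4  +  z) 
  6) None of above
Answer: 2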